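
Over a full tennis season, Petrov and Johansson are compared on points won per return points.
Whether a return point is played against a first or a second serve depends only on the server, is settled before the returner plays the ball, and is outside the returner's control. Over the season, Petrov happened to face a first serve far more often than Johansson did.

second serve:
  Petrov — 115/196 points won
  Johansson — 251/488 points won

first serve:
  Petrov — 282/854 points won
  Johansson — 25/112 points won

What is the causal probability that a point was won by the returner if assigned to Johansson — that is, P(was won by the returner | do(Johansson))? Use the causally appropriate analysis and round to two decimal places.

Petrov is higher inside every serve type stratum but Johansson is higher in aggregate. Whether to stratify depends on how serve type relates to the player.
The imbalance in serve type arose from how return points were allocated, not from anything the player did; and serve type independently affects the outcome. The pooled gap is confounded — condition on serve type.
Standardising Johansson to the population serve type mix: 0.415·251/488 + 0.585·25/112 = 0.344.

0.34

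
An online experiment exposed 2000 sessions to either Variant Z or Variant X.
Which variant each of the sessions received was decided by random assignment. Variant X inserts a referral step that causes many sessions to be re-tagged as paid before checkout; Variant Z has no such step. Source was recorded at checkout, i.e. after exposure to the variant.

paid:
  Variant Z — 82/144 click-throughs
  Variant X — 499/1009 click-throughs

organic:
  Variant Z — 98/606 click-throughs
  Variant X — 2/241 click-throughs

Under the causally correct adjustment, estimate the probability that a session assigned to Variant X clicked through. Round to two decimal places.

Traffic source lies on the pathway variant → traffic source → outcome, so adjusting for it blocks the indirect effect. For the total causal effect of variant, use the unadjusted pooled rates.
So P(outcome | do(Variant X)) is just the pooled rate for Variant X: 501/1250 = 0.401.

0.40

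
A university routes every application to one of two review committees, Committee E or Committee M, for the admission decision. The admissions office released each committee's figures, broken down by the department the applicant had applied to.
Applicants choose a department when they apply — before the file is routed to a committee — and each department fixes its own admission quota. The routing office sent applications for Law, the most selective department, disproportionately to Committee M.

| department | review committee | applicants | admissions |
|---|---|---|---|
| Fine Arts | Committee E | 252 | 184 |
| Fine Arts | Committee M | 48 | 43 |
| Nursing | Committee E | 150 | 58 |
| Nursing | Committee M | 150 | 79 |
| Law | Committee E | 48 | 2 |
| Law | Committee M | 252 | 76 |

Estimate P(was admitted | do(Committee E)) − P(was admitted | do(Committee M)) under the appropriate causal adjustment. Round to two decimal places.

Within every department level Committee M has the higher rate, yet pooled Committee E does — Simpson's reversal.
Since department is a pre-existing factor (not a product of the review committee) and it affects the outcome on its own, it is a confounder. The stratified rates, not the pooled rate, identify the causal effect.
Adjusting over the population distribution of department: 0.333·(0.730−0.896) + 0.333·(0.387−0.527) + 0.333·(0.042−0.302) = -0.189.

-0.19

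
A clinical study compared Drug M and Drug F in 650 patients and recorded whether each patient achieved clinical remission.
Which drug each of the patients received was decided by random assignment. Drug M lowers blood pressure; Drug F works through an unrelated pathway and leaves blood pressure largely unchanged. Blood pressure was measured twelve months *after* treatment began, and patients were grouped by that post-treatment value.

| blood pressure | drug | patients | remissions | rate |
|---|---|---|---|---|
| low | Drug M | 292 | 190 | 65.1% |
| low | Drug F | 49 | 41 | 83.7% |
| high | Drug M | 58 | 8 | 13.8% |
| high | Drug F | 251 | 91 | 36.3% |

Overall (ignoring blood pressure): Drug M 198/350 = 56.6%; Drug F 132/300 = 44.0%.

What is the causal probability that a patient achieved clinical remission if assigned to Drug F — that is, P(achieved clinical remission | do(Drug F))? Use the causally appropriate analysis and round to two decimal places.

Because the drug influences blood pressure, blood pressure is a post-treatment mediator, not a confounder. Stratifying on it would bias the estimate; the causal effect is the crude pooled difference.
So P(outcome | do(Drug F)) is just the pooled rate for Drug F: 132/300 = 0.440.

0.44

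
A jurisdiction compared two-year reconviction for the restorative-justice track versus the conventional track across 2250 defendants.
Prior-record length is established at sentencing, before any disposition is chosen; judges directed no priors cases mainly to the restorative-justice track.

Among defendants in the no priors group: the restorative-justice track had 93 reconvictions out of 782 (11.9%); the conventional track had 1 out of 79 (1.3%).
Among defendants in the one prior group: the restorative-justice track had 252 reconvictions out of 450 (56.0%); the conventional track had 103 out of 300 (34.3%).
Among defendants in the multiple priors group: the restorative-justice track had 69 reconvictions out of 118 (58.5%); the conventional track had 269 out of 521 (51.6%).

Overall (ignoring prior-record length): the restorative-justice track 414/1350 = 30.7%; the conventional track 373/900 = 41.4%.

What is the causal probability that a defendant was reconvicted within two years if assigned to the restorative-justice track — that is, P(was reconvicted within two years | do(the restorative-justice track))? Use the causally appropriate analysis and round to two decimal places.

Nothing the disposition does changes prior-record length; the imbalance is an allocation artefact. With prior-record length also predicting the outcome, the pooled figure is confounded, and the within-stratum comparison is the causal one.
Standardising the restorative-justice track to the population prior-record length mix: 0.383·93/782 + 0.333·252/450 + 0.284·69/118 = 0.398.

0.40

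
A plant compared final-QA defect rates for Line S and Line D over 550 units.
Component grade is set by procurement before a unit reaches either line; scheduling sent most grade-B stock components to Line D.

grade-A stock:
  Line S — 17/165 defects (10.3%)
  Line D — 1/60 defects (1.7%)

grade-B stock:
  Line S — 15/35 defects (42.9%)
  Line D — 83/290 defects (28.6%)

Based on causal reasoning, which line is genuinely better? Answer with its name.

Line D

Since component grade is a pre-existing factor (not a product of the line) and it affects the outcome on its own, it is a confounder. The stratified rates, not the pooled rate, identify the causal effect.
Within each level — grade-A stock: 10.3% vs 1.7%; grade-B stock: 42.9% vs 28.6% — Line D is lower every time.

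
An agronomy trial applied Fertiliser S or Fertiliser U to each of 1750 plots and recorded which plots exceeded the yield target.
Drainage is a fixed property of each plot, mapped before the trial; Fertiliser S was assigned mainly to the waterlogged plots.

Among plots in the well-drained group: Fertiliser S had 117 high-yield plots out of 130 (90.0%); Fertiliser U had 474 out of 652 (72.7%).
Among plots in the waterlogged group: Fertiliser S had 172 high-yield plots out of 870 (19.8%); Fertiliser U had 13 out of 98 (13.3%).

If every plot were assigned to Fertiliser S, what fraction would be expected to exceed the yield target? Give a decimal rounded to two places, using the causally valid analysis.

Field drainage satisfies the back-door criterion: it is not a descendant of the fertiliser, and it blocks the spurious path from fertiliser to outcome. Adjusting for it (i.e., using the within-field drainage rates) gives the causal effect.
Standardising Fertiliser S to the population field drainage mix: 0.447·117/130 + 0.553·172/870 = 0.512.

0.51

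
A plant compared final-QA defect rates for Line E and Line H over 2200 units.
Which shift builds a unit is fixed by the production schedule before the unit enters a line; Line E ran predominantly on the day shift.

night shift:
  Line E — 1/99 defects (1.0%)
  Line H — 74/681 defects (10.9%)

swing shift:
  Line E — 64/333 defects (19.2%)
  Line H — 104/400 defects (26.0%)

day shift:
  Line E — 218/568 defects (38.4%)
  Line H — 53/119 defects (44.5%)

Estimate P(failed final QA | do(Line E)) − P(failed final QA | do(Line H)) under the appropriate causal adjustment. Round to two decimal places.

-0.08

The shift-specific comparison favours Line E throughout, but the pooled figures favour Line H. The question is whether to condition on shift.
Shift differs across lines for reasons unrelated to any effect of the line itself, and it separately predicts the outcome — a classic confounder. We must compare within shift levels.
Adjusting over the population distribution of shift: 0.355·(0.010−0.109) + 0.333·(0.192−0.260) + 0.312·(0.384−0.445) = -0.077.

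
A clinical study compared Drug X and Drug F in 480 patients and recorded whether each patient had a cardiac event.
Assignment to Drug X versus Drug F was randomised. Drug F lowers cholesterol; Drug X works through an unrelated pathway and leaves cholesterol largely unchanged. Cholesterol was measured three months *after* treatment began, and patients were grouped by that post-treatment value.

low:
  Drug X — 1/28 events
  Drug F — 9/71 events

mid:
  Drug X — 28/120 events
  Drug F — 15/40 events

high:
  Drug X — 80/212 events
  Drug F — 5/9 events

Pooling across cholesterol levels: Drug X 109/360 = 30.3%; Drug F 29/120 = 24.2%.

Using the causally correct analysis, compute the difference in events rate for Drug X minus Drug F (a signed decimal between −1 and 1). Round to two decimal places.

+0.06

Drug X is lower inside every cholesterol stratum but Drug F is lower in aggregate. Whether to stratify depends on how cholesterol relates to the drug.
Stratifying would compare drugs among patients the drugs themselves sorted into cholesterol groups — a form of selection on an intermediate. The unconditioned pooled rates give the total causal effect.
The causal difference is the pooled difference: 0.303 − 0.242 = +0.061.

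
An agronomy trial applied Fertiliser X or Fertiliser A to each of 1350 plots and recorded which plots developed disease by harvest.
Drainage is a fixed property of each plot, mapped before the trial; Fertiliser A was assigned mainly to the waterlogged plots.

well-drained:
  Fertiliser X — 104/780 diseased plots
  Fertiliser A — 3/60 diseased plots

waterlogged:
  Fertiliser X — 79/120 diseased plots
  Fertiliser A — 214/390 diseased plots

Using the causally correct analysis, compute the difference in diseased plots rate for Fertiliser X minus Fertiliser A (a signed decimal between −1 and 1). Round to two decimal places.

Here field drainage is a common cause — it drives both which fertiliser a case falls under and the outcome. The crude comparison mixes populations; the stratum-specific rates are the causally relevant ones.
Adjusting over the population distribution of field drainage: 0.622·(0.133−0.050) + 0.378·(0.658−0.549) = +0.093.

+0.09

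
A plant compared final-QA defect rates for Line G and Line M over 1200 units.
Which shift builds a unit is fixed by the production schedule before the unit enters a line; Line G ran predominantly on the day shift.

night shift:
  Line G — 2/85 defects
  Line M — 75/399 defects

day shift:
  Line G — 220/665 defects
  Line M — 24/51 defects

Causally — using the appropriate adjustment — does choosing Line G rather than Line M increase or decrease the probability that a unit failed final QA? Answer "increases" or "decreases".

decreases

Within every shift level Line G has the lower rate, yet pooled Line M does — Simpson's reversal.
Shift is set before the line has any effect — it is not caused by the line — and it independently drives the outcome. That makes it a confounder, so the causal comparison is within shift levels.
Within each level — night shift: 2.4% vs 18.8%; day shift: 33.1% vs 47.1% — Line G is lower every time.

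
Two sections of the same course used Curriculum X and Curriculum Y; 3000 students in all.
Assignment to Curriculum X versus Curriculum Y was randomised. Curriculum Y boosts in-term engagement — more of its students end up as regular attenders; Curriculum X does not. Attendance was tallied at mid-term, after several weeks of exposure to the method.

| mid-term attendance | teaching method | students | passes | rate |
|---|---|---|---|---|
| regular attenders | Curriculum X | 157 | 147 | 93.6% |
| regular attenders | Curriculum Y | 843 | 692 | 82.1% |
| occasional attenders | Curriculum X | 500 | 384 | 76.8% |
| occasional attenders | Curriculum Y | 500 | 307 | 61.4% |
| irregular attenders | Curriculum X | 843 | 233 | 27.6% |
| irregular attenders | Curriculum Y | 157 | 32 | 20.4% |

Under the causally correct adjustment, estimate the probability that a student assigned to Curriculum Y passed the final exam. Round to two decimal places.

Mid-term attendance here is a post-treatment variable shaped by the teaching method; conditioning on it would introduce bias rather than remove it. The overall comparison is the causal one.
So P(outcome | do(Curriculum Y)) is just the pooled rate for Curriculum Y: 1031/1500 = 0.687.

0.69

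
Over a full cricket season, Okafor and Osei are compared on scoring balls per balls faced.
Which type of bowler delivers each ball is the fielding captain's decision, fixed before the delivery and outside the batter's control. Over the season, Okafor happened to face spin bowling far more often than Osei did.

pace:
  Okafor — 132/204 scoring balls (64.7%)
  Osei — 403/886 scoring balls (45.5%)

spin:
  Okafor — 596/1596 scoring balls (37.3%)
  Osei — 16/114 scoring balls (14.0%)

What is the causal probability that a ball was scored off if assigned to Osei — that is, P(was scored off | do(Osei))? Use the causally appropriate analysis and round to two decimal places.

Bowling type is set before the player has any effect — it is not caused by the player — and it independently drives the outcome. That makes it a confounder, so the causal comparison is within bowling type levels.
Standardising Osei to the population bowling type mix: 0.389·403/886 + 0.611·16/114 = 0.263.

0.26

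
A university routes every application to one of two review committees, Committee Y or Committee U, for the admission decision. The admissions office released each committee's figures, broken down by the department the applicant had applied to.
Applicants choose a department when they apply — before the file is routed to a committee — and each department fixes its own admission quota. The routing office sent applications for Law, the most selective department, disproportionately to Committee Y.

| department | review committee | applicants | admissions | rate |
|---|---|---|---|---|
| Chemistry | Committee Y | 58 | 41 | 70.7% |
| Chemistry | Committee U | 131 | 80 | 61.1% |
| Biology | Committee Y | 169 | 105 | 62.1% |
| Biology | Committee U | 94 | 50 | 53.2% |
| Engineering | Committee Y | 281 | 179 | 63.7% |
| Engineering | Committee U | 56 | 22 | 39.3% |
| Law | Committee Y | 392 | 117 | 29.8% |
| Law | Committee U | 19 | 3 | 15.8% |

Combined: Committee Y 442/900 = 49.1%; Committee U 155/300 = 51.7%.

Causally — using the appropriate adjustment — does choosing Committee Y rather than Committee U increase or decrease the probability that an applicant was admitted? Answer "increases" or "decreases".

increases

Committee Y is higher inside every department stratum but Committee U is higher in aggregate. Whether to stratify depends on how department relates to the review committee.
Department satisfies the back-door criterion: it is not a descendant of the review committee, and it blocks the spurious path from review committee to outcome. Adjusting for it (i.e., using the within-department rates) gives the causal effect.
Within each level — Chemistry: 70.7% vs 61.1%; Biology: 62.1% vs 53.2%; Engineering: 63.7% vs 39.3%; Law: 29.8% vs 15.8% — Committee Y is higher every time.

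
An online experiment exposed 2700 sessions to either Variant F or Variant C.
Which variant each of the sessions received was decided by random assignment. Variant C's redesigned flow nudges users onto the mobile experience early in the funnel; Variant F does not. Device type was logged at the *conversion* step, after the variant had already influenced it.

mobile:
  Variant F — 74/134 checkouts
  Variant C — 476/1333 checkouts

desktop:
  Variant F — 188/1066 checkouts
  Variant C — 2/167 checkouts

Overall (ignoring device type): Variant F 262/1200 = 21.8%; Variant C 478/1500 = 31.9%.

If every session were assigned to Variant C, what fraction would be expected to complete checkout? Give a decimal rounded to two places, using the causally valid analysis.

Device type here is a post-treatment variable shaped by the variant; conditioning on it would introduce bias rather than remove it. The overall comparison is the causal one.
So P(outcome | do(Variant C)) is just the pooled rate for Variant C: 478/1500 = 0.319.

0.32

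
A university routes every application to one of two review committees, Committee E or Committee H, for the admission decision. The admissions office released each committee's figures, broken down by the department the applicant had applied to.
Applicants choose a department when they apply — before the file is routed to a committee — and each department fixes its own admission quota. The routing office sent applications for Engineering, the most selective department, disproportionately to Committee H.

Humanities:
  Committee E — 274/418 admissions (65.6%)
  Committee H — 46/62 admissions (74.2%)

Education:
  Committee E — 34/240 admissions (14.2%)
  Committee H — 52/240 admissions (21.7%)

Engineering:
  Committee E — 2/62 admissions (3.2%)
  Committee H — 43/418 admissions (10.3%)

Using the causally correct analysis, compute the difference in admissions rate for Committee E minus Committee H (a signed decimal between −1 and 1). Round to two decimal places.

Committee H is higher inside every department stratum but Committee E is higher in aggregate. Whether to stratify depends on how department relates to the review committee.
The imbalance in department arose from how applicants were allocated, not from anything the review committee did; and department independently affects the outcome. The pooled gap is confounded — condition on department.
Adjusting over the population distribution of department: 0.333·(0.656−0.742) + 0.333·(0.142−0.217) + 0.333·(0.032−0.103) = -0.077.

-0.08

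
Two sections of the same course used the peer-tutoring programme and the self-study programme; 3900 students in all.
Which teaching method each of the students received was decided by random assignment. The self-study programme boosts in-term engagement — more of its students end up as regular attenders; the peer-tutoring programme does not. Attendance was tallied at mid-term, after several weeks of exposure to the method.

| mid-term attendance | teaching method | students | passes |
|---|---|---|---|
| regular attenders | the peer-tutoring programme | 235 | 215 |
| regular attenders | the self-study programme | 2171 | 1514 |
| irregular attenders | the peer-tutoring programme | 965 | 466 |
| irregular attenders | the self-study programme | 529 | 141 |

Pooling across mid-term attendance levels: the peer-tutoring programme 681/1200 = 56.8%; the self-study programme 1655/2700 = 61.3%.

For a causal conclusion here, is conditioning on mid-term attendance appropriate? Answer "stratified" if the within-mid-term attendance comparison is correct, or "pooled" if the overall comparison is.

pooled

Mid-term attendance lies on the pathway teaching method → mid-term attendance → outcome, so adjusting for it blocks the indirect effect. For the total causal effect of teaching method, use the unadjusted pooled rates.
Pooled: the peer-tutoring programme 56.8% vs the self-study programme 61.3%; the self-study programme is higher overall.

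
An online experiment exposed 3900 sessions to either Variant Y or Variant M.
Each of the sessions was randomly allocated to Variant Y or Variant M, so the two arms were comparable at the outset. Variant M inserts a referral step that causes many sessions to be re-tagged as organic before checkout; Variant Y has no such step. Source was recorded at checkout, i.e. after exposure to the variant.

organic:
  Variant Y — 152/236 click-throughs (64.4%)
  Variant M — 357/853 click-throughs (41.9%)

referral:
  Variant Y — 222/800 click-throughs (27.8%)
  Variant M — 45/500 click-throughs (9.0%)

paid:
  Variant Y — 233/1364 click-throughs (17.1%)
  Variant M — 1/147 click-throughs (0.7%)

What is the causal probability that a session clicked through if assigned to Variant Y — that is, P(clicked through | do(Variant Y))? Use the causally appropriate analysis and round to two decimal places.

0.25

Within every traffic source level Variant Y has the higher rate, yet pooled Variant M does — Simpson's reversal.
Traffic source is downstream of the variant. One should not condition on a consequence of treatment, so the overall rates are the right comparison.
So P(outcome | do(Variant Y)) is just the pooled rate for Variant Y: 607/2400 = 0.253.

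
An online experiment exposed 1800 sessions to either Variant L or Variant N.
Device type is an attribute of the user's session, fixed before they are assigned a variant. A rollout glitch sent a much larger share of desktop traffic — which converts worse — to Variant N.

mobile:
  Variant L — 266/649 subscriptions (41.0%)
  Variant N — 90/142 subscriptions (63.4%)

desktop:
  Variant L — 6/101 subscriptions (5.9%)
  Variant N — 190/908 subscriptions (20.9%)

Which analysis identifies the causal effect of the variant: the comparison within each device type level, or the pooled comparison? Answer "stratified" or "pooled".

stratified

Here device type is a common cause — it drives both which variant a case falls under and the outcome. The crude comparison mixes populations; the stratum-specific rates are the causally relevant ones.
Within each level — mobile: 41.0% vs 63.4%; desktop: 5.9% vs 20.9% — Variant N is higher every time.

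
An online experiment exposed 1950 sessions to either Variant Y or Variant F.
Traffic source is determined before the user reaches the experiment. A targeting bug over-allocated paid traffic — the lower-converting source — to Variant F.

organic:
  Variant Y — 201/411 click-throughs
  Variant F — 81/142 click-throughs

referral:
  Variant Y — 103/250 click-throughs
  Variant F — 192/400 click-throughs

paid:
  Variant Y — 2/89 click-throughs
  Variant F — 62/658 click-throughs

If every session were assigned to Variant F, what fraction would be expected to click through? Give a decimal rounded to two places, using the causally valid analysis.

0.36

The imbalance in traffic source arose from how sessions were allocated, not from anything the variant did; and traffic source independently affects the outcome. The pooled gap is confounded — condition on traffic source.
Standardising Variant F to the population traffic source mix: 0.284·81/142 + 0.333·192/400 + 0.383·62/658 = 0.358.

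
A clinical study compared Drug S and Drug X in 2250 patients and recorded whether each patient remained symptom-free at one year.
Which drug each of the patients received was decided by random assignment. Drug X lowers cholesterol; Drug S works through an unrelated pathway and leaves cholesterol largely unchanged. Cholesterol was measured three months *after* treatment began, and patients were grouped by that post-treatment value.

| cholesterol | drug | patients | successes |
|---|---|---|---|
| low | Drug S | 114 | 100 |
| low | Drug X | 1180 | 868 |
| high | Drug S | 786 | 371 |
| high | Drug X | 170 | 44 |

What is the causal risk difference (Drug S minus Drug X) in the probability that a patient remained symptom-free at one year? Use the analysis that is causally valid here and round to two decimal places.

-0.15

Cholesterol lies on the pathway drug → cholesterol → outcome, so adjusting for it blocks the indirect effect. For the total causal effect of drug, use the unadjusted pooled rates.
The causal difference is the pooled difference: 0.523 − 0.676 = -0.152.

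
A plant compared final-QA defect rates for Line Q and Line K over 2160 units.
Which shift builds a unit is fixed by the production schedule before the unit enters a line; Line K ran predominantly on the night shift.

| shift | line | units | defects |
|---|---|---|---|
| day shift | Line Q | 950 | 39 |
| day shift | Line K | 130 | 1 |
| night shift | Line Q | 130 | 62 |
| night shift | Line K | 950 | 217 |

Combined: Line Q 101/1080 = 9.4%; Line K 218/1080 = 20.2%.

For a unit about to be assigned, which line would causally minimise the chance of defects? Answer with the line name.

Line K

Shift is set before the line has any effect — it is not caused by the line — and it independently drives the outcome. That makes it a confounder, so the causal comparison is within shift levels.
Within each level — day shift: 4.1% vs 0.8%; night shift: 47.7% vs 22.8% — Line K is lower every time.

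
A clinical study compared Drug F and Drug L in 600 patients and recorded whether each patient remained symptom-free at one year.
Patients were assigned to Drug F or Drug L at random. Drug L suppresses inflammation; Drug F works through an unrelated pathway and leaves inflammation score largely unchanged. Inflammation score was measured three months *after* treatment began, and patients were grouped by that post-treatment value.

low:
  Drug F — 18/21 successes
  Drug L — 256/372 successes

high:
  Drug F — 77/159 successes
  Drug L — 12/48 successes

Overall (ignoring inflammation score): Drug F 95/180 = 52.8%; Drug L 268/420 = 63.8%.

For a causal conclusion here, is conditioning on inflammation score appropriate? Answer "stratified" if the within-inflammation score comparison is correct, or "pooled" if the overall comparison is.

Inflammation score here is a post-treatment variable shaped by the drug; conditioning on it would introduce bias rather than remove it. The overall comparison is the causal one.
Pooled: Drug F 52.8% vs Drug L 63.8%; Drug L is higher overall.

pooled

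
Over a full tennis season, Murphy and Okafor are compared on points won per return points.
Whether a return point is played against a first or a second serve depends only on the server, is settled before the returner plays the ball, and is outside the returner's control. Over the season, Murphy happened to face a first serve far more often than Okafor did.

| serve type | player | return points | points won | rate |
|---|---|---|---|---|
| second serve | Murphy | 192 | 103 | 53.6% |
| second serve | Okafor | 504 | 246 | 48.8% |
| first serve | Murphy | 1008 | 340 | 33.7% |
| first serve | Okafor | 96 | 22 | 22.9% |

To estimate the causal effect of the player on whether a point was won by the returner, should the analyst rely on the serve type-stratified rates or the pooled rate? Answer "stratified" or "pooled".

The stratified and pooled comparisons disagree (Murphy wins within each serve type; Okafor wins overall), so the answer turns on the causal role of serve type.
Nothing the player does changes serve type; the imbalance is an allocation artefact. With serve type also predicting the outcome, the pooled figure is confounded, and the within-stratum comparison is the causal one.
Within each level — second serve: 53.6% vs 48.8%; first serve: 33.7% vs 22.9% — Murphy is higher every time.

stratified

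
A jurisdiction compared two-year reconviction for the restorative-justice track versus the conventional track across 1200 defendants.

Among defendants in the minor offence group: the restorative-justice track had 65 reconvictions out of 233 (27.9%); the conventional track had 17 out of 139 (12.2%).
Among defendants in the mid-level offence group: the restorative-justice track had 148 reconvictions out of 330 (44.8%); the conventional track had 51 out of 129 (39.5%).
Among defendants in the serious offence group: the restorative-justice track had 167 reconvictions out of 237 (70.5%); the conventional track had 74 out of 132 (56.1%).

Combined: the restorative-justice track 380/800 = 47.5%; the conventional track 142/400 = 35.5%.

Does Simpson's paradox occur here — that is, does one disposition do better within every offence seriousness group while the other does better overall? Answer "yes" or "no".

no

Within each offence seriousness level (minor offence 27.9% vs 12.2%; mid-level offence 44.8% vs 39.5%; serious offence 70.5% vs 56.1%), the conventional track has the lower rate every time. Pooled: 47.5% vs 35.5% — the conventional track has the lower rate overall. They agree.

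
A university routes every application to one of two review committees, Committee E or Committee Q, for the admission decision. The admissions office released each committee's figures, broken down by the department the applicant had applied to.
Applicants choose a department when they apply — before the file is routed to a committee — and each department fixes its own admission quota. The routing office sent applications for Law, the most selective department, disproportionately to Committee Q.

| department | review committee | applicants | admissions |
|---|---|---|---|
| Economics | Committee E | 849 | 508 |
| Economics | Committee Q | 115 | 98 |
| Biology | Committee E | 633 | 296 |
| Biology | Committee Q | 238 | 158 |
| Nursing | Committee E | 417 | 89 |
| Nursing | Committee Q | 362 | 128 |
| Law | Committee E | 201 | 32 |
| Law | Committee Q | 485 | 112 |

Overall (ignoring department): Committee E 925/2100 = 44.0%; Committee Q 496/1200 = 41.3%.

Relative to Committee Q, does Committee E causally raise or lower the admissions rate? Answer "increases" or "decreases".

decreases

The department-specific comparison favours Committee Q throughout, but the pooled figures favour Committee E. The question is whether to condition on department.
Department satisfies the back-door criterion: it is not a descendant of the review committee, and it blocks the spurious path from review committee to outcome. Adjusting for it (i.e., using the within-department rates) gives the causal effect.
Within each level — Economics: 59.8% vs 85.2%; Biology: 46.8% vs 66.4%; Nursing: 21.3% vs 35.4%; Law: 15.9% vs 23.1% — Committee Q is higher every time.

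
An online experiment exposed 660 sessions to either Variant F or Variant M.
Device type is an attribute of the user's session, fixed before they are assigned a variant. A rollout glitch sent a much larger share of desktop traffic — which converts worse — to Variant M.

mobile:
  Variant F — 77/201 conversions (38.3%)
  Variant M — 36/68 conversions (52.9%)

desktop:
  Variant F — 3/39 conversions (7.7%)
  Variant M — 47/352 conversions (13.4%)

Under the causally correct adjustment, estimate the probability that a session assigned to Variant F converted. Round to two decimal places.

0.20

The stratified and pooled comparisons disagree (Variant M wins within each device type; Variant F wins overall), so the answer turns on the causal role of device type.
Nothing the variant does changes device type; the imbalance is an allocation artefact. With device type also predicting the outcome, the pooled figure is confounded, and the within-stratum comparison is the causal one.
Standardising Variant F to the population device type mix: 0.408·77/201 + 0.592·3/39 = 0.202.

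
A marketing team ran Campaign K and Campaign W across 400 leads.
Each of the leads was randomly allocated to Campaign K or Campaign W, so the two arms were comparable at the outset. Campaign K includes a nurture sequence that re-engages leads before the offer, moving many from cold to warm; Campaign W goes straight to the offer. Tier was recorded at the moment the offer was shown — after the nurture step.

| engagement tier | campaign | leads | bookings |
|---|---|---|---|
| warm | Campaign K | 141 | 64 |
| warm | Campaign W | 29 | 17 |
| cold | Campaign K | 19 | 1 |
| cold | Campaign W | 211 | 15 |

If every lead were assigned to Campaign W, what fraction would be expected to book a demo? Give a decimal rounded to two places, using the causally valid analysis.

0.13

The stratified and pooled comparisons disagree (Campaign W wins within each engagement tier; Campaign K wins overall), so the answer turns on the causal role of engagement tier.
Engagement tier here is a post-treatment variable shaped by the campaign; conditioning on it would introduce bias rather than remove it. The overall comparison is the causal one.
So P(outcome | do(Campaign W)) is just the pooled rate for Campaign W: 32/240 = 0.133.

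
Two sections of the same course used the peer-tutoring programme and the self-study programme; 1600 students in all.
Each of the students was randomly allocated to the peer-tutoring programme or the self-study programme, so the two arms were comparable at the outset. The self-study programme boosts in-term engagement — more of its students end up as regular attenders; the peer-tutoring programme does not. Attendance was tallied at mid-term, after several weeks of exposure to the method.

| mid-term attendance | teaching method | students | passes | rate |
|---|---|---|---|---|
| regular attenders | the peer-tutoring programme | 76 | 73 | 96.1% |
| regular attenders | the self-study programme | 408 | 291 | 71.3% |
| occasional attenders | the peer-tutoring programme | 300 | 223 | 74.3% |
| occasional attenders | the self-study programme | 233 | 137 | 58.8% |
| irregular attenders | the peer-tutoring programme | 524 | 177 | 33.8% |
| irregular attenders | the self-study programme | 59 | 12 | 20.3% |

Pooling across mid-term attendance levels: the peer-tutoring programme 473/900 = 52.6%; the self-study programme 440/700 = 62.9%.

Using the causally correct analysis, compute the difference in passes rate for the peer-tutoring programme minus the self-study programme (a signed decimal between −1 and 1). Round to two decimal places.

-0.10

Mid-term attendance is recorded after the teaching method and is itself shifted by it — it sits on the causal path from teaching method to outcome. Conditioning on a mediator would strip out part of the effect we want; the pooled comparison gives the total causal effect.
The causal difference is the pooled difference: 0.526 − 0.629 = -0.103.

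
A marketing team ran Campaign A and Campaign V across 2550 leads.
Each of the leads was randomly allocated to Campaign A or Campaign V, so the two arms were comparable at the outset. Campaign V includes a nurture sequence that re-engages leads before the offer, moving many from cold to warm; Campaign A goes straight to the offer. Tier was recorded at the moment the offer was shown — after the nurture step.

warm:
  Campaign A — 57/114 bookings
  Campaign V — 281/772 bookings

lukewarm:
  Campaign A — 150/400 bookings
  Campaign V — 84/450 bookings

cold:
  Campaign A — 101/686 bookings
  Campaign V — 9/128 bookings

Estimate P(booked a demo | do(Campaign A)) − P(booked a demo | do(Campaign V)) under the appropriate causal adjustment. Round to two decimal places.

Stratifying would compare campaigns among leads the campaigns themselves sorted into engagement tier groups — a form of selection on an intermediate. The unconditioned pooled rates give the total causal effect.
The causal difference is the pooled difference: 0.257 − 0.277 = -0.020.

-0.02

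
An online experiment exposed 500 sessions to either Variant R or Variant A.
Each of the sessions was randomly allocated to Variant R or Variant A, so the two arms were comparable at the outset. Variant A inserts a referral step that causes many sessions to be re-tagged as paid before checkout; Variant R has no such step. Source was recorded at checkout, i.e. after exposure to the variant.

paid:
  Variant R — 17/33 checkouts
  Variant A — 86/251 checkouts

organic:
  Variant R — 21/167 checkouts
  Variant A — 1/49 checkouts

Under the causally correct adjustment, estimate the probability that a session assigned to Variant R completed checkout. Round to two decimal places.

0.19

The distribution of traffic source is itself part of what the variant does — it is an intermediate outcome. Holding it fixed would remove that part of the effect; the total effect is the pooled difference.
So P(outcome | do(Variant R)) is just the pooled rate for Variant R: 38/200 = 0.190.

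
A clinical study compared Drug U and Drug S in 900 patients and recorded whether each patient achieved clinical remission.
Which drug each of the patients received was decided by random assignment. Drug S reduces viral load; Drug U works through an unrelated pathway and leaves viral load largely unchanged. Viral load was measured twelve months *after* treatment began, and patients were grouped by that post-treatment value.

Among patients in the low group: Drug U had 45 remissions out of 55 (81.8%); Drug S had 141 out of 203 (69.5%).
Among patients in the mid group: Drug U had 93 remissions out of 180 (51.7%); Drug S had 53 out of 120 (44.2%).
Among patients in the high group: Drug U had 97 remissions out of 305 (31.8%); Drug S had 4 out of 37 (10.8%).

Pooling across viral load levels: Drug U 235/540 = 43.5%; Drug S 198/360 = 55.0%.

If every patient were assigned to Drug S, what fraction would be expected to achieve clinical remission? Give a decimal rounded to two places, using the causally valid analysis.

0.55

Viral load here is a post-treatment variable shaped by the drug; conditioning on it would introduce bias rather than remove it. The overall comparison is the causal one.
So P(outcome | do(Drug S)) is just the pooled rate for Drug S: 198/360 = 0.550.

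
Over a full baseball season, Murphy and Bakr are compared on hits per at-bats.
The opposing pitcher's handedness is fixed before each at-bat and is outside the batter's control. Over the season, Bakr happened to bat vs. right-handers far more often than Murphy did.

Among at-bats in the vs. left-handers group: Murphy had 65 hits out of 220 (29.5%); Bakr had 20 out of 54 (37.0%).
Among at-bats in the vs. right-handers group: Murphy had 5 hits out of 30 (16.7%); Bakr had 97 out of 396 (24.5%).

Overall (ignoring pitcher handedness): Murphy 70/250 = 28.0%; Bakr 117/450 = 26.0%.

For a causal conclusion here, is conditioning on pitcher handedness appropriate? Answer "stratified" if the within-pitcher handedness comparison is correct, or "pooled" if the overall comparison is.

Pitcher handedness satisfies the back-door criterion: it is not a descendant of the player, and it blocks the spurious path from player to outcome. Adjusting for it (i.e., using the within-pitcher handedness rates) gives the causal effect.
Within each level — vs. left-handers: 29.5% vs 37.0%; vs. right-handers: 16.7% vs 24.5% — Bakr is higher every time.

stratified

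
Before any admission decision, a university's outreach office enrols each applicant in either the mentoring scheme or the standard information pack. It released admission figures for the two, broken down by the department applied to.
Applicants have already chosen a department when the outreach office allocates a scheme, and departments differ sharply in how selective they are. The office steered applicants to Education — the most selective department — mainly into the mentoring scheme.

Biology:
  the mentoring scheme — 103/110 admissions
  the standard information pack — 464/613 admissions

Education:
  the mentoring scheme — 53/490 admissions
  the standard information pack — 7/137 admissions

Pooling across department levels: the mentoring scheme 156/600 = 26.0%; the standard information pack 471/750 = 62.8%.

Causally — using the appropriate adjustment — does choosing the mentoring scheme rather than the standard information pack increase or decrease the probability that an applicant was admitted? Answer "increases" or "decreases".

increases

Within every department level the mentoring scheme has the higher rate, yet pooled the standard information pack does — Simpson's reversal.
Here department is a common cause — it drives both which outreach scheme a case falls under and the outcome. The crude comparison mixes populations; the stratum-specific rates are the causally relevant ones.
Within each level — Biology: 93.6% vs 75.7%; Education: 10.8% vs 5.1% — the mentoring scheme is higher every time.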